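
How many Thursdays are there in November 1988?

1988-11-01 is a Tuesday; the first Thursday on or after it is 1988-11-03 (2 days later).
From 1988-11-03 to 1988-11-30 is 30 − 3 = 27 days.
27 ÷ 7 = 3 full weeks with remainder 6, so 3 more Thursdays after the first → 4.

4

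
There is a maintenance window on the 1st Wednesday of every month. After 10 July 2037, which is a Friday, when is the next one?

5 August 2037

July 2037 starts on a Wednesday, so its 1st Wednesday is 1 July 2037.
That is not after 10 July 2037, so look at August 2037.
August 2037 starts on a Saturday, so its 1st Wednesday is 5 August 2037 (4 days in).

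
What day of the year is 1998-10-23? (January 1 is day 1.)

296

Days in months before October: 31 + 28 + 31 + 30 + 31 + 30 + 31 + 31 + 30 = 273.
Plus 23 days into October → day 296.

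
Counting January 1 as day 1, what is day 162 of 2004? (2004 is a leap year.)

January has 31 days (162 − 31 = 131 remain).
February has 29 days (131 − 29 = 102 remain).
March has 31 days (102 − 31 = 71 remain).
April has 30 days (71 − 30 = 41 remain).
May has 31 days (41 − 31 = 10 remain).
10 into June → June 10.

10 June 2004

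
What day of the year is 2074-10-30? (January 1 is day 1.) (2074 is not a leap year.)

Days in months before October: 31 + 28 + 31 + 30 + 31 + 30 + 31 + 31 + 30 = 273.
Plus 30 days into October → day 303.

303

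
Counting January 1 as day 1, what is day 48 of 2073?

Jan has 31 days (48 − 31 = 17 remain).
17 into Feb → Feb 17.

Feb 17, 2073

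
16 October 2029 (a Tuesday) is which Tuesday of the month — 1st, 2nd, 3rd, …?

Day 16 falls in week ⌈16/7⌉ of the month.
Days 1–7 hold the 1st Tuesday, 8–14 the 2nd, 15–21 the 3rd, 22–28 the 4th, 29–31 the 5th.
16 is in the range for the 3rd.

3rd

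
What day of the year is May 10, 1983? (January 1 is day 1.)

130

Days in months before May: 31 + 28 + 31 + 30 = 120.
Plus 10 days into May → day 130.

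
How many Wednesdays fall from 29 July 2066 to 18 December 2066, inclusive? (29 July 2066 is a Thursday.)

20

29 July 2066 is a Thursday; the first Wednesday on or after it is 4 August 2066 (6 days later).
From 4 August 2066 to 18 December 2066: 27 + 30 + 31 + 30 + 18 = 136 days (rest of August, September, October, November, December).
136 ÷ 7 = 19 full weeks with remainder 3, so 19 more Wednesdays after the first → 20.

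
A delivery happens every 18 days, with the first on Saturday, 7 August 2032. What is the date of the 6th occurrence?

5 November 2032

The 6th occurrence is 5 intervals after the first: 5 × 18 = 90 days after 7 August 2032.
August has 31 days — 24 days to the end of August leaves 66.
September has 30 days (36 left).
October has 31 days (5 left).
5 days into November → 5 November 2032.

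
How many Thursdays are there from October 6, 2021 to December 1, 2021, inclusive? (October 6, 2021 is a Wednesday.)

October 6, 2021 is a Wednesday; the first Thursday on or after it is October 7, 2021 (1 day later).
From October 7, 2021 to December 1, 2021: 24 + 30 + 1 = 55 days (rest of October, November, December).
55 ÷ 7 = 7 full weeks with remainder 6, so 7 more Thursdays after the first → 8.

8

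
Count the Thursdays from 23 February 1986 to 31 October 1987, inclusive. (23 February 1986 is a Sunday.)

88

23 February 1986 is a Sunday; the first Thursday on or after it is 27 February 1986 (4 days later).
From 27 February 1986 to 31 October 1987: 307 + 304 = 611 days (rest of 1986, to 31 October 1987 in 1987).
611 ÷ 7 = 87 full weeks with remainder 2, so 87 more Thursdays after the first → 88.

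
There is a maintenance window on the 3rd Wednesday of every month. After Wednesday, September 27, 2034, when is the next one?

October 18, 2034

September 2034 starts on a Friday; its first Wednesday is the 6th, so the 3rd Wednesday is the 20th — September 20, 2034.
That is not after September 27, 2034, so look at October 2034.
October 2034 starts on a Sunday; its first Wednesday is the 4th, so the 3rd Wednesday is the 18th — October 18, 2034.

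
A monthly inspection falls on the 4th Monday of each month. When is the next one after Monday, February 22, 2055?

February 2055 starts on a Monday; its first Monday is the 1st, so the 4th Monday is the 22nd — February 22, 2055.
That is not after February 22, 2055, so look at March 2055.
March 2055 starts on a Monday; its first Monday is the 1st, so the 4th Monday is the 22nd — March 22, 2055.

March 22, 2055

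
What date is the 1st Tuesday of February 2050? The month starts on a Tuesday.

February 1, 2050

February 2050 begins on a Tuesday, so the first Tuesday is February 1.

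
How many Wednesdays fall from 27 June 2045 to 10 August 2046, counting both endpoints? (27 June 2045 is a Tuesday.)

27 June 2045 is a Tuesday; the first Wednesday on or after it is 28 June 2045 (1 day later).
From 28 June 2045 to 10 August 2046: 186 + 222 = 408 days (rest of 2045, to 10 August 2046 in 2046).
408 ÷ 7 = 58 full weeks with remainder 2, so 58 more Wednesdays after the first → 59.

59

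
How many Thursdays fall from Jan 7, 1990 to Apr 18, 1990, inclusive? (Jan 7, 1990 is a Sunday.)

Jan 7, 1990 is a Sunday; the first Thursday on or after it is Jan 11, 1990 (4 days later).
From Jan 11, 1990 to Apr 18, 1990: 20 + 28 + 31 + 18 = 97 days (rest of Jan, Feb, Mar, Apr).
97 ÷ 7 = 13 full weeks with remainder 6, so 13 more Thursdays after the first → 14.

14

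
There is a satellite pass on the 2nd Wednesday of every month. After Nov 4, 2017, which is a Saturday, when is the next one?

Nov 2017 starts on a Wednesday; its first Wednesday is the 1st, so the 2nd Wednesday is the 8th — Nov 8, 2017.
Nov 8, 2017 is after Nov 4, 2017, so that is the next one.

Nov 8, 2017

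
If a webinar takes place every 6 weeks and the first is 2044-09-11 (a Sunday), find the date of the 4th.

2045-01-15

The 4th occurrence is 3 intervals after the first: 3 × 42 = 126 days after 2044-09-11.
September has 30 days — 19 days to the end of September leaves 107.
October has 31 days (76 left).
November has 30 days (46 left).
December has 31 days (15 left).
15 days into January → 2045-01-15.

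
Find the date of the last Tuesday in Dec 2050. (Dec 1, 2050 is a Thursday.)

Dec 27, 2050

Dec 2050 begins on a Thursday, so the first Tuesday is Dec 6 (5 days later).
Dec 2050 has 31 days. Adding weeks: 6, 13, 20, 27 — the last one ≤ 31 is the 27th.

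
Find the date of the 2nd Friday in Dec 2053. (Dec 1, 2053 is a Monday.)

Dec 2053 begins on a Monday, so the first Friday is Dec 5 (4 days later).
The 2nd Friday is 1 weeks later: 5 + 7 = 12.

Dec 12, 2053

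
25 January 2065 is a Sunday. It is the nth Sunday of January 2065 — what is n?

Day 25 falls in week ⌈25/7⌉ of the month.
Days 1–7 hold the 1st Sunday, 8–14 the 2nd, 15–21 the 3rd, 22–28 the 4th, 29–31 the 5th.
25 is in the range for the 4th.

4th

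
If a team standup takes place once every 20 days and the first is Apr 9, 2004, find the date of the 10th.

The 10th occurrence is 9 intervals after the first: 9 × 20 = 180 days after Apr 9, 2004.
Apr has 30 days — 21 days to the end of Apr leaves 159.
May has 31 days (128 left).
Jun has 30 days (98 left).
Jul has 31 days (67 left).
Aug has 31 days (36 left).
Sep has 30 days (6 left).
6 days into Oct → Oct 6, 2004.

Oct 6, 2004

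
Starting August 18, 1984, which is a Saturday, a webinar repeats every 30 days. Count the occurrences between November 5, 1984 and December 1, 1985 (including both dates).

13

Occurrences land 30·i days after August 18, 1984 for i = 0, 1, 2, …
November 5, 1984 is 79 days after the start; 79 ÷ 30 = 2 remainder 19; since the remainder is 19, round up to i = 3. First occurrence in the window: #4 on November 16, 1984 (3×30 = 90 days in).
December 1, 1985 is 470 days after the start; 470 ÷ 30 = 15 remainder 20. Last occurrence in the window: #16 on November 11, 1985.
Occurrences #4 through #16: 13 in total.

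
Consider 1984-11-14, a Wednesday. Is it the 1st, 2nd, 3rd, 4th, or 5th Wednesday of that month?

Day 14 falls in week ⌈14/7⌉ of the month.
Days 1–7 hold the 1st Wednesday, 8–14 the 2nd, 15–21 the 3rd, 22–28 the 4th, 29–31 the 5th.
14 is in the range for the 2nd.

2nd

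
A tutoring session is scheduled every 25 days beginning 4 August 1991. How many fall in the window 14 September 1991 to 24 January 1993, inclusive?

Occurrences land 25·i days after 4 August 1991 for i = 0, 1, 2, …
14 September 1991 is 41 days after the start; 41 ÷ 25 = 1 remainder 16; since the remainder is 16, round up to i = 2. First occurrence in the window: #3 on 23 September 1991 (2×25 = 50 days in).
24 January 1993 is 539 days after the start; 539 ÷ 25 = 21 remainder 14. Last occurrence in the window: #22 on 10 January 1993.
Occurrences #3 through #22: 20 in total.

20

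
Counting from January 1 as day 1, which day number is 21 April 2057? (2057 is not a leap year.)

Days in months before April: 31 + 28 + 31 = 90.
Plus 21 days into April → day 111.

111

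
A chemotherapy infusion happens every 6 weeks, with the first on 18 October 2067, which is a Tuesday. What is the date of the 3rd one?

The 3rd occurrence is 2 intervals after the first: 2 × 42 = 84 days after 18 October 2067.
October has 31 days — 13 days to the end of October leaves 71.
November has 30 days (41 left).
December has 31 days (10 left).
10 days into January → 10 January 2068.

10 January 2068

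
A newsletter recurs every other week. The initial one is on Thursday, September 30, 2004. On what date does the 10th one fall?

February 3, 2005

The 10th occurrence is 9 intervals after the first: 9 × 14 = 126 days after September 30, 2004.
September has 30 days — 0 days to the end of September leaves 126.
October has 31 days (95 left).
November has 30 days (65 left).
December has 31 days (34 left).
January has 31 days (3 left).
3 days into February → February 3, 2005.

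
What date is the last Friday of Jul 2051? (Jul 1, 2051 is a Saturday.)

Jul 2051 begins on a Saturday, so the first Friday is Jul 7 (6 days later).
Jul 2051 has 31 days. Adding weeks: 7, 14, 21, 28 — the last one ≤ 31 is the 28th.

Jul 28, 2051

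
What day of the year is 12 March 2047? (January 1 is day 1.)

71

Days in months before March: 31 + 28 = 59.
Plus 12 days into March → day 71.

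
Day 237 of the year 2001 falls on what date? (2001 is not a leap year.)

2001-08-25

January has 31 days (237 − 31 = 206 remain).
February has 28 days (206 − 28 = 178 remain).
March has 31 days (178 − 31 = 147 remain).
April has 30 days (147 − 30 = 117 remain).
May has 31 days (117 − 31 = 86 remain).
June has 30 days (86 − 30 = 56 remain).
July has 31 days (56 − 31 = 25 remain).
25 into August → August 25.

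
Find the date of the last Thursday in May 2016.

2016-05-26

The first Thursday of May 2016 is May 5.
May 2016 has 31 days. Adding weeks: 5, 12, 19, 26 — the last one ≤ 31 is the 26th.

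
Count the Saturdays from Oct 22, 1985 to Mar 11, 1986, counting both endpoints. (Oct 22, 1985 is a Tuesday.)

20

Oct 22, 1985 is a Tuesday; the first Saturday on or after it is Oct 26, 1985 (4 days later).
From Oct 26, 1985 to Mar 11, 1986: 5 + 30 + 31 + 31 + 28 + 11 = 136 days (rest of Oct, Nov, Dec, Jan, Feb, Mar).
136 ÷ 7 = 19 full weeks with remainder 3, so 19 more Saturdays after the first → 20.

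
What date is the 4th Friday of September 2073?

22 September 2073

The first Friday of September 2073 is September 1.
The 4th Friday is 3 weeks later: 1 + 21 = 22.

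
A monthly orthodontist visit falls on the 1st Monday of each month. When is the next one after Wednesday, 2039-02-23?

February 2039 starts on a Tuesday, so its 1st Monday is 2039-02-07 (6 days in).
That is not after 2039-02-23, so look at March 2039.
March 2039 starts on a Tuesday, so its 1st Monday is 2039-03-07 (6 days in).

2039-03-07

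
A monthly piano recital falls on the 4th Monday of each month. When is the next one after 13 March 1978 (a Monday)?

27 March 1978

March 1978 starts on a Wednesday; its first Monday is the 6th, so the 4th Monday is the 27th — 27 March 1978.
27 March 1978 is after 13 March 1978, so that is the next one.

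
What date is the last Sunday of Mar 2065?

Mar 29, 2065

Mar 2065 begins on a Sunday, so the first Sunday is Mar 1.
Mar 2065 has 31 days. Adding weeks: 1, 8, 15, 22, 29 — the last one ≤ 31 is the 29th.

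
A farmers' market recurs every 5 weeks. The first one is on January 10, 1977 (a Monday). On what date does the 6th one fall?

The 6th occurrence is 5 intervals after the first: 5 × 35 = 175 days after January 10, 1977.
January has 31 days — 21 days to the end of January leaves 154.
February has 28 days (126 left).
March has 31 days (95 left).
April has 30 days (65 left).
May has 31 days (34 left).
June has 30 days (4 left).
4 days into July → July 4, 1977.

July 4, 1977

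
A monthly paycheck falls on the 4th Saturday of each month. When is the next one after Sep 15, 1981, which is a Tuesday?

Sep 26, 1981

Sep 1981 starts on a Tuesday; its first Saturday is the 5th, so the 4th Saturday is the 26th — Sep 26, 1981.
Sep 26, 1981 is after Sep 15, 1981, so that is the next one.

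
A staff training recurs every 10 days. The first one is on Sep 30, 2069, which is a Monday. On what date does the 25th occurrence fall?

May 28, 2070

The 25th occurrence is 24 intervals after the first: 24 × 10 = 240 days after Sep 30, 2069.
Sep has 30 days — 0 days to the end of Sep leaves 240.
Oct has 31 days (209 left).
Nov has 30 days (179 left).
Dec has 31 days (148 left).
Jan has 31 days (117 left).
Feb has 28 days (89 left).
Mar has 31 days (58 left).
Apr has 30 days (28 left).
28 days into May → May 28, 2070.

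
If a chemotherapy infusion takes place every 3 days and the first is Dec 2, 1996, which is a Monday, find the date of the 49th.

The 49th occurrence is 48 intervals after the first: 48 × 3 = 144 days after Dec 2, 1996.
Dec has 31 days — 29 days to the end of Dec leaves 115.
Jan has 31 days (84 left).
Feb has 28 days (56 left).
Mar has 31 days (25 left).
25 days into Apr → Apr 25, 1997.

Apr 25, 1997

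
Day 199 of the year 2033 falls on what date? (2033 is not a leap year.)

Jul 18, 2033

Jan has 31 days (199 − 31 = 168 remain).
Feb has 28 days (168 − 28 = 140 remain).
Mar has 31 days (140 − 31 = 109 remain).
Apr has 30 days (109 − 30 = 79 remain).
May has 31 days (79 − 31 = 48 remain).
Jun has 30 days (48 − 30 = 18 remain).
18 into Jul → Jul 18.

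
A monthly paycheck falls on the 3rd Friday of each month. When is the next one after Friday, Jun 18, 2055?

Jun 2055 starts on a Tuesday; its first Friday is the 4th, so the 3rd Friday is the 18th — Jun 18, 2055.
That is not after Jun 18, 2055, so look at Jul 2055.
Jul 2055 starts on a Thursday; its first Friday is the 2nd, so the 3rd Friday is the 16th — Jul 16, 2055.

Jul 16, 2055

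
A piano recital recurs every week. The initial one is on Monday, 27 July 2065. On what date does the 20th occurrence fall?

7 December 2065

The 20th occurrence is 19 intervals after the first: 19 × 7 = 133 days after 27 July 2065.
July has 31 days — 4 days to the end of July leaves 129.
August has 31 days (98 left).
September has 30 days (68 left).
October has 31 days (37 left).
November has 30 days (7 left).
7 days into December → 7 December 2065.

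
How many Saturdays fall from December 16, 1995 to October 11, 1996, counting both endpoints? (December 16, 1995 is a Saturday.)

December 16, 1995 is a Saturday; the first Saturday on or after it is December 16, 1995.
From December 16, 1995 to October 11, 1996: 15 + 31 + 29 + 31 + 30 + 31 + 30 + 31 + 31 + 30 + 11 = 300 days (rest of December, January, February, March, April, May, June, July, August, September, October).
300 ÷ 7 = 42 full weeks with remainder 6, so 42 more Saturdays after the first → 43.

43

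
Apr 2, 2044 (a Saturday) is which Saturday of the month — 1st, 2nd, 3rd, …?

Day 2 falls in week ⌈2/7⌉ of the month.
Days 1–7 hold the 1st Saturday, 8–14 the 2nd, 15–21 the 3rd, 22–28 the 4th, 29–31 the 5th.
2 is in the range for the 1st.

1st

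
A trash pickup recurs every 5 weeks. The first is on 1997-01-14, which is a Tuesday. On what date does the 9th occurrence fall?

The 9th occurrence is 8 intervals after the first: 8 × 35 = 280 days after 1997-01-14.
January has 31 days — 17 days to the end of January leaves 263.
February has 28 days (235 left).
March has 31 days (204 left).
April has 30 days (174 left).
May has 31 days (143 left).
June has 30 days (113 left).
July has 31 days (82 left).
August has 31 days (51 left).
September has 30 days (21 left).
21 days into October → 1997-10-21.

1997-10-21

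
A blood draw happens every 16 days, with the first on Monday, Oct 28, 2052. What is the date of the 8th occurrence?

The 8th occurrence is 7 intervals after the first: 7 × 16 = 112 days after Oct 28, 2052.
Oct has 31 days — 3 days to the end of Oct leaves 109.
Nov has 30 days (79 left).
Dec has 31 days (48 left).
Jan has 31 days (17 left).
17 days into Feb → Feb 17, 2053.

Feb 17, 2053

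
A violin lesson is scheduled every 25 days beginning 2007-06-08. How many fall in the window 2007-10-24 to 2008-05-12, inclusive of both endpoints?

Occurrences land 25·i days after 2007-06-08 for i = 0, 1, 2, …
2007-10-24 is 138 days after the start; 138 ÷ 25 = 5 remainder 13; since the remainder is 13, round up to i = 6. First occurrence in the window: #7 on 2007-11-05 (6×25 = 150 days in).
2008-05-12 is 339 days after the start; 339 ÷ 25 = 13 remainder 14. Last occurrence in the window: #14 on 2008-04-28.
Occurrences #7 through #14: 8 in total.

8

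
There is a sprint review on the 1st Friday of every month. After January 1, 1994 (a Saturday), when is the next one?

January 7, 1994

January 1994 starts on a Saturday, so its 1st Friday is January 7, 1994 (6 days in).
January 7, 1994 is after January 1, 1994, so that is the next one.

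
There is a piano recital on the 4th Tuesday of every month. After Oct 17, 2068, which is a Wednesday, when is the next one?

Oct 2068 starts on a Monday; its first Tuesday is the 2nd, so the 4th Tuesday is the 23rd — Oct 23, 2068.
Oct 23, 2068 is after Oct 17, 2068, so that is the next one.

Oct 23, 2068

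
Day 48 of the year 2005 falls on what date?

17 February 2005

January has 31 days (48 − 31 = 17 remain).
17 into February → February 17.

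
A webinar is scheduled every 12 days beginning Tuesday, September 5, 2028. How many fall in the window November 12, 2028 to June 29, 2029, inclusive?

Occurrences land 12·i days after September 5, 2028 for i = 0, 1, 2, …
November 12, 2028 is 68 days after the start; 68 ÷ 12 = 5 remainder 8; since the remainder is 8, round up to i = 6. First occurrence in the window: #7 on November 16, 2028 (6×12 = 72 days in).
June 29, 2029 is 297 days after the start; 297 ÷ 12 = 24 remainder 9. Last occurrence in the window: #25 on June 20, 2029.
Occurrences #7 through #25: 19 in total.

19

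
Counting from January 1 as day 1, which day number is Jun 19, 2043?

170

Days in months before Jun: 31 + 28 + 31 + 30 + 31 = 151.
Plus 19 days into Jun → day 170.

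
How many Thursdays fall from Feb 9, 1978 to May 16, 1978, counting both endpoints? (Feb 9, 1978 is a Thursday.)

Feb 9, 1978 is a Thursday; the first Thursday on or after it is Feb 9, 1978.
From Feb 9, 1978 to May 16, 1978: 19 + 31 + 30 + 16 = 96 days (rest of Feb, Mar, Apr, May).
96 ÷ 7 = 13 full weeks with remainder 5, so 13 more Thursdays after the first → 14.

14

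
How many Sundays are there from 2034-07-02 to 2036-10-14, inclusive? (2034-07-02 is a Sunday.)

120

2034-07-02 is a Sunday; the first Sunday on or after it is 2034-07-02.
From 2034-07-02 to 2036-10-14: 182 + 365 + 288 = 835 days (rest of 2034, 2035, to 2036-10-14 in 2036).
835 ÷ 7 = 119 full weeks with remainder 2, so 119 more Sundays after the first → 120.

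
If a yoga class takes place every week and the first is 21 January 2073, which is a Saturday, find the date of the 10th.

The 10th occurrence is 9 intervals after the first: 9 × 7 = 63 days after 21 January 2073.
January has 31 days — 10 days to the end of January leaves 53.
February has 28 days (25 left).
25 days into March → 25 March 2073.

25 March 2073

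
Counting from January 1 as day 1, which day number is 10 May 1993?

130

Days in months before May: 31 + 28 + 31 + 30 = 120.
Plus 10 days into May → day 130.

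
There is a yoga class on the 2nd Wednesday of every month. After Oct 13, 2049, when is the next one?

Nov 10, 2049

Oct 2049 starts on a Friday; its first Wednesday is the 6th, so the 2nd Wednesday is the 13th — Oct 13, 2049.
That is not after Oct 13, 2049, so look at Nov 2049.
Nov 2049 starts on a Monday; its first Wednesday is the 3rd, so the 2nd Wednesday is the 10th — Nov 10, 2049.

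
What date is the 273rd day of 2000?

January has 31 days (273 − 31 = 242 remain).
February has 29 days (242 − 29 = 213 remain).
March has 31 days (213 − 31 = 182 remain).
April has 30 days (182 − 30 = 152 remain).
May has 31 days (152 − 31 = 121 remain).
June has 30 days (121 − 30 = 91 remain).
July has 31 days (91 − 31 = 60 remain).
August has 31 days (60 − 31 = 29 remain).
29 into September → September 29.

29 September 2000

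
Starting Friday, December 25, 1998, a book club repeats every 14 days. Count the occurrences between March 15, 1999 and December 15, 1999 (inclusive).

20

Occurrences land 14·i days after December 25, 1998 for i = 0, 1, 2, …
March 15, 1999 is 80 days after the start; 80 ÷ 14 = 5 remainder 10; since the remainder is 10, round up to i = 6. First occurrence in the window: #7 on March 19, 1999 (6×14 = 84 days in).
December 15, 1999 is 355 days after the start; 355 ÷ 14 = 25 remainder 5. Last occurrence in the window: #26 on December 10, 1999.
Occurrences #7 through #26: 20 in total.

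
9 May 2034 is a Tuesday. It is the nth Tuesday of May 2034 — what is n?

Day 9 falls in week ⌈9/7⌉ of the month.
Days 1–7 hold the 1st Tuesday, 8–14 the 2nd, 15–21 the 3rd, 22–28 the 4th, 29–31 the 5th.
9 is in the range for the 2nd.

2nd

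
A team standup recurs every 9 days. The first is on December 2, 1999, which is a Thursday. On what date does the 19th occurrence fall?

May 12, 2000

The 19th occurrence is 18 intervals after the first: 18 × 9 = 162 days after December 2, 1999.
December has 31 days — 29 days to the end of December leaves 133.
January has 31 days (102 left).
February has 29 days (73 left).
March has 31 days (42 left).
April has 30 days (12 left).
12 days into May → May 12, 2000.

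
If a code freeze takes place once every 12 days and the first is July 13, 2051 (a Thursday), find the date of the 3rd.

The 3rd occurrence is 2 intervals after the first: 2 × 12 = 24 days after July 13, 2051.
July has 31 days — 18 days to the end of July leaves 6.
6 days into August → August 6, 2051.

August 6, 2051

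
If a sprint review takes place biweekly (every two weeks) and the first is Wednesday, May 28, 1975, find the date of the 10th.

The 10th occurrence is 9 intervals after the first: 9 × 14 = 126 days after May 28, 1975.
May has 31 days — 3 days to the end of May leaves 123.
June has 30 days (93 left).
July has 31 days (62 left).
August has 31 days (31 left).
September has 30 days (1 left).
1 day into October → October 1, 1975.

October 1, 1975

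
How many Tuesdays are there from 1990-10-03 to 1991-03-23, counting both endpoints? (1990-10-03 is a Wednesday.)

24

1990-10-03 is a Wednesday; the first Tuesday on or after it is 1990-10-09 (6 days later).
From 1990-10-09 to 1991-03-23: 22 + 30 + 31 + 31 + 28 + 23 = 165 days (rest of October, November, December, January, February, March).
165 ÷ 7 = 23 full weeks with remainder 4, so 23 more Tuesdays after the first → 24.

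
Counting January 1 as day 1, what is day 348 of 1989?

Dec 14, 1989

Jan has 31 days (348 − 31 = 317 remain).
Feb has 28 days (317 − 28 = 289 remain).
Mar has 31 days (289 − 31 = 258 remain).
Apr has 30 days (258 − 30 = 228 remain).
May has 31 days (228 − 31 = 197 remain).
Jun has 30 days (197 − 30 = 167 remain).
Jul has 31 days (167 − 31 = 136 remain).
Aug has 31 days (136 − 31 = 105 remain).
Sep has 30 days (105 − 30 = 75 remain).
Oct has 31 days (75 − 31 = 44 remain).
Nov has 30 days (44 − 30 = 14 remain).
14 into Dec → Dec 14.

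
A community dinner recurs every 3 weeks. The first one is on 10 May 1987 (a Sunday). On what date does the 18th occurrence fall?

The 18th occurrence is 17 intervals after the first: 17 × 21 = 357 days after 10 May 1987.
May has 31 days — 21 days to the end of May leaves 336.
June has 30 days (306 left).
July has 31 days (275 left).
August has 31 days (244 left).
September has 30 days (214 left).
October has 31 days (183 left).
November has 30 days (153 left).
December has 31 days (122 left).
January has 31 days (91 left).
February has 29 days (62 left).
March has 31 days (31 left).
April has 30 days (1 left).
1 day into May → 1 May 1988.

1 May 1988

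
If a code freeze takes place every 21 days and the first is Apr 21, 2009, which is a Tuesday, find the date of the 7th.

Aug 25, 2009

The 7th occurrence is 6 intervals after the first: 6 × 21 = 126 days after Apr 21, 2009.
Apr has 30 days — 9 days to the end of Apr leaves 117.
May has 31 days (86 left).
Jun has 30 days (56 left).
Jul has 31 days (25 left).
25 days into Aug → Aug 25, 2009.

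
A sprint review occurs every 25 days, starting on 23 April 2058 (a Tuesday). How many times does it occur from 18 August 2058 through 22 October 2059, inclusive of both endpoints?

Occurrences land 25·i days after 23 April 2058 for i = 0, 1, 2, …
18 August 2058 is 117 days after the start; 117 ÷ 25 = 4 remainder 17; since the remainder is 17, round up to i = 5. First occurrence in the window: #6 on 26 August 2058 (5×25 = 125 days in).
22 October 2059 is 547 days after the start; 547 ÷ 25 = 21 remainder 22. Last occurrence in the window: #22 on 30 September 2059.
Occurrences #6 through #22: 17 in total.

17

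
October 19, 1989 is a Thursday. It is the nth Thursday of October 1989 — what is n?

Day 19 falls in week ⌈19/7⌉ of the month.
Days 1–7 hold the 1st Thursday, 8–14 the 2nd, 15–21 the 3rd, 22–28 the 4th, 29–31 the 5th.
19 is in the range for the 3rd.

3rd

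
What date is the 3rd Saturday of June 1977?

June 1977 begins on a Wednesday, so the first Saturday is June 4 (3 days later).
The 3rd Saturday is 2 weeks later: 4 + 14 = 18.

18 June 1977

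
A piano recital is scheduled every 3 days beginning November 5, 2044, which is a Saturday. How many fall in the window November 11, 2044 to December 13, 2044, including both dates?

Occurrences land 3·i days after November 5, 2044 for i = 0, 1, 2, …
November 11, 2044 is 6 days after the start; 6 ÷ 3 = 2 remainder 0. First occurrence in the window: #3 on November 11, 2044 (2×3 = 6 days in).
December 13, 2044 is 38 days after the start; 38 ÷ 3 = 12 remainder 2. Last occurrence in the window: #13 on December 11, 2044.
Occurrences #3 through #13: 11 in total.

11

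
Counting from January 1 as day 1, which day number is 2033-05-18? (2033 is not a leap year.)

138

Days in months before May: 31 + 28 + 31 + 30 = 120.
Plus 18 days into May → day 138.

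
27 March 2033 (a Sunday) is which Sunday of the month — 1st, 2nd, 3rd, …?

Day 27 falls in week ⌈27/7⌉ of the month.
Days 1–7 hold the 1st Sunday, 8–14 the 2nd, 15–21 the 3rd, 22–28 the 4th, 29–31 the 5th.
27 is in the range for the 4th.

4th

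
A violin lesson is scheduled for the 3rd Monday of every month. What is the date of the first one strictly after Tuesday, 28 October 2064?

17 November 2064

October 2064 starts on a Wednesday; its first Monday is the 6th, so the 3rd Monday is the 20th — 20 October 2064.
That is not after 28 October 2064, so look at November 2064.
November 2064 starts on a Saturday; its first Monday is the 3rd, so the 3rd Monday is the 17th — 17 November 2064.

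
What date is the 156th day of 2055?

5 June 2055

January has 31 days (156 − 31 = 125 remain).
February has 28 days (125 − 28 = 97 remain).
March has 31 days (97 − 31 = 66 remain).
April has 30 days (66 − 30 = 36 remain).
May has 31 days (36 − 31 = 5 remain).
5 into June → June 5.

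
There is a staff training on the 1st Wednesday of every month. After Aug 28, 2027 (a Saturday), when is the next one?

Sep 1, 2027

Aug 2027 starts on a Sunday, so its 1st Wednesday is Aug 4, 2027 (3 days in).
That is not after Aug 28, 2027, so look at Sep 2027.
Sep 2027 starts on a Wednesday, so its 1st Wednesday is Sep 1, 2027.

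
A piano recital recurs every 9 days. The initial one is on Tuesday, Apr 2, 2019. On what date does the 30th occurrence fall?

The 30th occurrence is 29 intervals after the first: 29 × 9 = 261 days after Apr 2, 2019.
Apr has 30 days — 28 days to the end of Apr leaves 233.
May has 31 days (202 left).
Jun has 30 days (172 left).
Jul has 31 days (141 left).
Aug has 31 days (110 left).
Sep has 30 days (80 left).
Oct has 31 days (49 left).
Nov has 30 days (19 left).
19 days into Dec → Dec 19, 2019.

Dec 19, 2019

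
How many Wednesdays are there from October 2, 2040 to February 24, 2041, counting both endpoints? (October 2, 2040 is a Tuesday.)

21

October 2, 2040 is a Tuesday; the first Wednesday on or after it is October 3, 2040 (1 day later).
From October 3, 2040 to February 24, 2041: 28 + 30 + 31 + 31 + 24 = 144 days (rest of October, November, December, January, February).
144 ÷ 7 = 20 full weeks with remainder 4, so 20 more Wednesdays after the first → 21.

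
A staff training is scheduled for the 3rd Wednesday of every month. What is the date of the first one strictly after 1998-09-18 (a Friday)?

1998-10-21

September 1998 starts on a Tuesday; its first Wednesday is the 2nd, so the 3rd Wednesday is the 16th — 1998-09-16.
That is not after 1998-09-18, so look at October 1998.
October 1998 starts on a Thursday; its first Wednesday is the 7th, so the 3rd Wednesday is the 21st — 1998-10-21.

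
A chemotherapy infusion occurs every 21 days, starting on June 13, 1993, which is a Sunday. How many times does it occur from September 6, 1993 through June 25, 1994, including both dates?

13

Occurrences land 21·i days after June 13, 1993 for i = 0, 1, 2, …
September 6, 1993 is 85 days after the start; 85 ÷ 21 = 4 remainder 1; since the remainder is 1, round up to i = 5. First occurrence in the window: #6 on September 26, 1993 (5×21 = 105 days in).
June 25, 1994 is 377 days after the start; 377 ÷ 21 = 17 remainder 20. Last occurrence in the window: #18 on June 5, 1994.
Occurrences #6 through #18: 13 in total.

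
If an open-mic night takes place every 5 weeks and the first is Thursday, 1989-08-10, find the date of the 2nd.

The 2nd occurrence is 1 interval after the first: 1 × 35 = 35 days after 1989-08-10.
August has 31 days — 21 days to the end of August leaves 14.
14 days into September → 1989-09-14.

1989-09-14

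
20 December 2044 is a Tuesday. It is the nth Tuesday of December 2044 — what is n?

Day 20 falls in week ⌈20/7⌉ of the month.
Days 1–7 hold the 1st Tuesday, 8–14 the 2nd, 15–21 the 3rd, 22–28 the 4th, 29–31 the 5th.
20 is in the range for the 3rd.

3rd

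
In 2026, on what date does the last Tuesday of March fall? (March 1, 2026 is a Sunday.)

March 31, 2026

March 2026 begins on a Sunday, so the first Tuesday is March 3 (2 days later).
March 2026 has 31 days. Adding weeks: 3, 10, 17, 24, 31 — the last one ≤ 31 is the 31st.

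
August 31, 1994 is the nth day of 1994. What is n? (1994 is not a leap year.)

243

Days in months before August: 31 + 28 + 31 + 30 + 31 + 30 + 31 = 212.
Plus 31 days into August → day 243.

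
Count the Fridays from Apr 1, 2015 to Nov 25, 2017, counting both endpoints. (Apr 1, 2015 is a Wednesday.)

139

Apr 1, 2015 is a Wednesday; the first Friday on or after it is Apr 3, 2015 (2 days later).
From Apr 3, 2015 to Nov 25, 2017: 272 + 366 + 329 = 967 days (rest of 2015, 2016, to Nov 25, 2017 in 2017).
967 ÷ 7 = 138 full weeks with remainder 1, so 138 more Fridays after the first → 139.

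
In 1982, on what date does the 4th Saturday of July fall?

July 1982 begins on a Thursday, so the first Saturday is July 3 (2 days later).
The 4th Saturday is 3 weeks later: 3 + 21 = 24.

1982-07-24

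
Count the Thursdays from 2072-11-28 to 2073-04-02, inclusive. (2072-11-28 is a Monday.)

2072-11-28 is a Monday; the first Thursday on or after it is 2072-12-01 (3 days later).
From 2072-12-01 to 2073-04-02: 30 + 31 + 28 + 31 + 2 = 122 days (rest of December, January, February, March, April).
122 ÷ 7 = 17 full weeks with remainder 3, so 17 more Thursdays after the first → 18.

18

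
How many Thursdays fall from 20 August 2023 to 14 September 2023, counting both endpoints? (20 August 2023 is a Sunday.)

4

20 August 2023 is a Sunday; the first Thursday on or after it is 24 August 2023 (4 days later).
From 24 August 2023 to 14 September 2023: 7 + 14 = 21 days (rest of August, September).
21 ÷ 7 = 3 full weeks with remainder 0, so 3 more Thursdays after the first → 4.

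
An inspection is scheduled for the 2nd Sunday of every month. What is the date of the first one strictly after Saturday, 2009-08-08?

2009-08-09

August 2009 starts on a Saturday; its first Sunday is the 2nd, so the 2nd Sunday is the 9th — 2009-08-09.
2009-08-09 is after 2009-08-08, so that is the next one.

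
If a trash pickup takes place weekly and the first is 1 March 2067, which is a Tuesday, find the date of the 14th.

31 May 2067

The 14th occurrence is 13 intervals after the first: 13 × 7 = 91 days after 1 March 2067.
March has 31 days — 30 days to the end of March leaves 61.
April has 30 days (31 left).
31 days into May → 31 May 2067.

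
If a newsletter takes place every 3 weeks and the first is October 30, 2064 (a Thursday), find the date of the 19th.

The 19th occurrence is 18 intervals after the first: 18 × 21 = 378 days after October 30, 2064.
October has 31 days — 1 day to the end of October leaves 377.
November has 30 days (347 left).
December has 31 days (316 left).
January has 31 days (285 left).
February has 28 days (257 left).
March has 31 days (226 left).
April has 30 days (196 left).
May has 31 days (165 left).
June has 30 days (135 left).
July has 31 days (104 left).
August has 31 days (73 left).
September has 30 days (43 left).
October has 31 days (12 left).
12 days into November → November 12, 2065.

November 12, 2065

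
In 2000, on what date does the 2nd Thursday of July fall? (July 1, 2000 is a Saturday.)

2000-07-13

July 2000 begins on a Saturday, so the first Thursday is July 6 (5 days later).
The 2nd Thursday is 1 weeks later: 6 + 7 = 13.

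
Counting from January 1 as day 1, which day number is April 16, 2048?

Days in months before April: 31 + 29 + 31 = 91.
Plus 16 days into April → day 107.

107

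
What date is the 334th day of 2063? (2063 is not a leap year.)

November 30, 2063

January has 31 days (334 − 31 = 303 remain).
February has 28 days (303 − 28 = 275 remain).
March has 31 days (275 − 31 = 244 remain).
April has 30 days (244 − 30 = 214 remain).
May has 31 days (214 − 31 = 183 remain).
June has 30 days (183 − 30 = 153 remain).
July has 31 days (153 − 31 = 122 remain).
August has 31 days (122 − 31 = 91 remain).
September has 30 days (91 − 30 = 61 remain).
October has 31 days (61 − 31 = 30 remain).
30 into November → November 30.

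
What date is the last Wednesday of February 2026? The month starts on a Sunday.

February 2026 begins on a Sunday, so the first Wednesday is February 4 (3 days later).
February 2026 has 28 days. Adding weeks: 4, 11, 18, 25 — the last one ≤ 28 is the 25th.

2026-02-25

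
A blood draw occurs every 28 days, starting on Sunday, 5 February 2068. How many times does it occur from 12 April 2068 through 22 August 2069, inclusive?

Occurrences land 28·i days after 5 February 2068 for i = 0, 1, 2, …
12 April 2068 is 67 days after the start; 67 ÷ 28 = 2 remainder 11; since the remainder is 11, round up to i = 3. First occurrence in the window: #4 on 29 April 2068 (3×28 = 84 days in).
22 August 2069 is 564 days after the start; 564 ÷ 28 = 20 remainder 4. Last occurrence in the window: #21 on 18 August 2069.
Occurrences #4 through #21: 18 in total.

18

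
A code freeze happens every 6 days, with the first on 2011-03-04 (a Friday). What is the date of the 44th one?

2011-11-17

The 44th occurrence is 43 intervals after the first: 43 × 6 = 258 days after 2011-03-04.
March has 31 days — 27 days to the end of March leaves 231.
April has 30 days (201 left).
May has 31 days (170 left).
June has 30 days (140 left).
July has 31 days (109 left).
August has 31 days (78 left).
September has 30 days (48 left).
October has 31 days (17 left).
17 days into November → 2011-11-17.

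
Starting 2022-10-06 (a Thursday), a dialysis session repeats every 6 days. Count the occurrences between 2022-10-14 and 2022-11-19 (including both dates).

6

Occurrences land 6·i days after 2022-10-06 for i = 0, 1, 2, …
2022-10-14 is 8 days after the start; 8 ÷ 6 = 1 remainder 2; since the remainder is 2, round up to i = 2. First occurrence in the window: #3 on 2022-10-18 (2×6 = 12 days in).
2022-11-19 is 44 days after the start; 44 ÷ 6 = 7 remainder 2. Last occurrence in the window: #8 on 2022-11-17.
Occurrences #3 through #8: 6 in total.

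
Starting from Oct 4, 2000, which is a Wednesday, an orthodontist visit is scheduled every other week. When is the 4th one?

Nov 15, 2000

The 4th occurrence is 3 intervals after the first: 3 × 14 = 42 days after Oct 4, 2000.
Oct has 31 days — 27 days to the end of Oct leaves 15.
15 days into Nov → Nov 15, 2000.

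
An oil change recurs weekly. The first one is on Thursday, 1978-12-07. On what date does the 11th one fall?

The 11th occurrence is 10 intervals after the first: 10 × 7 = 70 days after 1978-12-07.
December has 31 days — 24 days to the end of December leaves 46.
January has 31 days (15 left).
15 days into February → 1979-02-15.

1979-02-15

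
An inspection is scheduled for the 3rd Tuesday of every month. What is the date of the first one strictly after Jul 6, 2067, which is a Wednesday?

Jul 2067 starts on a Friday; its first Tuesday is the 5th, so the 3rd Tuesday is the 19th — Jul 19, 2067.
Jul 19, 2067 is after Jul 6, 2067, so that is the next one.

Jul 19, 2067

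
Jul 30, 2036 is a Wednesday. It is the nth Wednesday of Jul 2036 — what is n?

Day 30 falls in week ⌈30/7⌉ of the month.
Days 1–7 hold the 1st Wednesday, 8–14 the 2nd, 15–21 the 3rd, 22–28 the 4th, 29–31 the 5th.
30 is in the range for the 5th.

5th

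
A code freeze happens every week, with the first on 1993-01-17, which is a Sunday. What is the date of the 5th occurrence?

1993-02-14

The 5th occurrence is 4 intervals after the first: 4 × 7 = 28 days after 1993-01-17.
January has 31 days — 14 days to the end of January leaves 14.
14 days into February → 1993-02-14.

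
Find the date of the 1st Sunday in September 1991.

September 1991 begins on a Sunday, so the first Sunday is September 1.

1 September 1991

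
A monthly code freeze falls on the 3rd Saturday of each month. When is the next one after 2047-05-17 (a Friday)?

2047-05-18

May 2047 starts on a Wednesday; its first Saturday is the 4th, so the 3rd Saturday is the 18th — 2047-05-18.
2047-05-18 is after 2047-05-17, so that is the next one.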